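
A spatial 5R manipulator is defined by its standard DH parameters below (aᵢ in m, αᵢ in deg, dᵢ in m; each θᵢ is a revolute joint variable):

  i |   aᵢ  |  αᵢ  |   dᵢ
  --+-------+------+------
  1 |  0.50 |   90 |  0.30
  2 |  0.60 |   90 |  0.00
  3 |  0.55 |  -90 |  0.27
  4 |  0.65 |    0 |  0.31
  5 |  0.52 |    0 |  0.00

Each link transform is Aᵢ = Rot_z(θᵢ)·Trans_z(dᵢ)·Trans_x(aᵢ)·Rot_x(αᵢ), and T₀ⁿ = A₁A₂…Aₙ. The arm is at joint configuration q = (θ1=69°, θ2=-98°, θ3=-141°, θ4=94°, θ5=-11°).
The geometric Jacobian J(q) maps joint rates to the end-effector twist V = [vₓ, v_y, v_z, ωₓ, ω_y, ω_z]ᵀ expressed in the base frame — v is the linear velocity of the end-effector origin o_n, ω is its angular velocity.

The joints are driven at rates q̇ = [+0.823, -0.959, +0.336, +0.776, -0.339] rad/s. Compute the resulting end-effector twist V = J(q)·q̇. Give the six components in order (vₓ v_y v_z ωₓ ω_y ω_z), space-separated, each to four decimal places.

-1.0567 -0.7319 -1.5612 -1.3453 0.1190 0.5974

o_n = [-0.0796, 1.4623, -0.1747]
J₁: ẑ×o_n = [-1.4623, -0.0796, 0.0000], ω = ẑ
J2: z=[0.9336, -0.3584, 0.0000] o=[0.1792, 0.4668, 0.3000] → [0.1701, 0.4432, 0.8366, 0.9336, -0.3584, 0.0000]
J3: z=[-0.3549, -0.9245, 0.1392] o=[0.1493, 0.3888, -0.2942] → [-0.2598, 0.0105, -0.5926, -0.3549, -0.9245, 0.1392]
J4: z=[-0.7569, 0.1967, -0.6232] o=[-0.2484, 0.3188, 0.1667] → [0.6455, -0.3636, -0.8987, -0.7569, 0.1967, -0.6232]
J5: z=[-0.7569, 0.1967, -0.6232] o=[-0.2280, 0.9644, -0.1516] → [0.3057, -0.1099, -0.4060, -0.7569, 0.1967, -0.6232]
V = J·q̇ = [-1.0567, -0.7319, -1.5612, -1.3453, 0.1190, 0.5974]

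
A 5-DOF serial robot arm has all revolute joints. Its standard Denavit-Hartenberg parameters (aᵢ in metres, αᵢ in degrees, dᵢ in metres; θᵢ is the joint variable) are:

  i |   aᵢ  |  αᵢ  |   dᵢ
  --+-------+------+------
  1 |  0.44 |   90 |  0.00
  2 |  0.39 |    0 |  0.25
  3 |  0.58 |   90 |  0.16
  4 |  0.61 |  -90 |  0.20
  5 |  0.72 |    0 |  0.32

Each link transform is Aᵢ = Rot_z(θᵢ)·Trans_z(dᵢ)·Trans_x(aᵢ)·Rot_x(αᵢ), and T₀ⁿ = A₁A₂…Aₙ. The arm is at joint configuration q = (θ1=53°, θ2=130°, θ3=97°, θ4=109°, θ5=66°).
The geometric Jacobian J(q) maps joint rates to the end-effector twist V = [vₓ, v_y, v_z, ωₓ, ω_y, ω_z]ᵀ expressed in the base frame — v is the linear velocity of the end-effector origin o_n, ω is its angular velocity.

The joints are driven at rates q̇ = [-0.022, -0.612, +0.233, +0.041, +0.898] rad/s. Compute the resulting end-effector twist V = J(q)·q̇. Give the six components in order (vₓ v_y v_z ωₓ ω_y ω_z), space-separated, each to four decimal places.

-0.3805 0.4441 -0.2752 -0.2057 0.8426 0.6269

o_n = [1.2482, -0.2702, -0.0014]
J₁: ẑ×o_n = [0.2702, 1.2482, -0.0000], ω = ẑ
J2: z=[0.7986, -0.6018, 0.0000] o=[0.2648, 0.3514, 0.0000] → [0.0008, 0.0011, 0.0953, 0.7986, -0.6018, 0.0000]
J3: z=[0.7986, -0.6018, 0.0000] o=[0.3136, 0.0007, 0.2988] → [0.1806, 0.2397, 0.3460, 0.7986, -0.6018, 0.0000]
J4: z=[-0.4401, -0.5841, 0.6820] o=[0.2033, -0.4115, -0.1254] → [-0.1688, 0.7672, 0.5481, -0.4401, -0.5841, 0.6820]
J5: z=[0.1281, 0.7109, 0.6915] o=[0.6574, -0.7672, 0.1562] → [-0.4557, 0.4287, -0.3563, 0.1281, 0.7109, 0.6915]
V = J·q̇ = [-0.3805, 0.4441, -0.2752, -0.2057, 0.8426, 0.6269]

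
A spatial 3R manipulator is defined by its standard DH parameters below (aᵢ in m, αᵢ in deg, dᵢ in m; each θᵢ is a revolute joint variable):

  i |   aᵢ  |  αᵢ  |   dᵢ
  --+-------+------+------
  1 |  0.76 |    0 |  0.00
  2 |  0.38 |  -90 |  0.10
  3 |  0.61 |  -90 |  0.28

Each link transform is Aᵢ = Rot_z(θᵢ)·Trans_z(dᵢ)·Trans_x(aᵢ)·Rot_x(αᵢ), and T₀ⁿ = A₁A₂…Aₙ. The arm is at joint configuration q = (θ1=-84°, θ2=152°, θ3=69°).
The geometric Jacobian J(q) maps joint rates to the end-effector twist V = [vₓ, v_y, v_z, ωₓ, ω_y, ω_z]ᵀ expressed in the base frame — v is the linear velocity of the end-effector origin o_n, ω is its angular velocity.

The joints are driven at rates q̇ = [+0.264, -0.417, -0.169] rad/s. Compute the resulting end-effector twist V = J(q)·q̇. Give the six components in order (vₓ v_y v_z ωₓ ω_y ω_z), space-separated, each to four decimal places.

0.3366 0.1156 0.0369 0.1567 -0.0633 -0.1530

o_n = [0.0441, -0.0959, -0.4695]
J₁: ẑ×o_n = [0.0959, 0.0441, -0.0000], ω = ẑ
J2: z=[0.0000, 0.0000, 1.0000] o=[0.0794, -0.7558, 0.0000] → [-0.6599, -0.0354, 0.0000, 0.0000, 0.0000, 1.0000]
J3: z=[-0.9272, 0.3746, 0.0000] o=[0.2218, -0.4035, 0.1000] → [-0.2133, -0.5280, -0.2186, -0.9272, 0.3746, 0.0000]
V = J·q̇ = [0.3366, 0.1156, 0.0369, 0.1567, -0.0633, -0.1530]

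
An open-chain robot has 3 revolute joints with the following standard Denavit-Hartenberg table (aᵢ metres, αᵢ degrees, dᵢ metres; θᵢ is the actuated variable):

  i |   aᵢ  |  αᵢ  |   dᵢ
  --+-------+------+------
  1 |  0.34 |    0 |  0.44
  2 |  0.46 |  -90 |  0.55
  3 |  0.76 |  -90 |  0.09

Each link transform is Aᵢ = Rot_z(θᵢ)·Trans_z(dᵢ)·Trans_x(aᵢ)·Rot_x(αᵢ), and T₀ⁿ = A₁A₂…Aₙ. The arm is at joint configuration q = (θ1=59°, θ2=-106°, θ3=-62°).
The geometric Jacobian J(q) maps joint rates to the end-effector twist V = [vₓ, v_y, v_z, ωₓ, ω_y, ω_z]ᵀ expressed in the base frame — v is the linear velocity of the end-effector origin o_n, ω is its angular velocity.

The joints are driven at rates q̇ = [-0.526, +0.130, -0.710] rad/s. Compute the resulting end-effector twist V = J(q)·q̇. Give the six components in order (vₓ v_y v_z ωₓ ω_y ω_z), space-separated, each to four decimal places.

o_n = [0.7980, -0.2446, 1.6610]
J₁: ẑ×o_n = [0.2446, 0.7980, -0.0000], ω = ẑ
J2: z=[0.0000, 0.0000, 1.0000] o=[0.1751, 0.2914, 0.4400] → [0.5360, 0.6229, -0.0000, 0.0000, 0.0000, 1.0000]
J3: z=[0.7314, 0.6820, 0.0000] o=[0.4888, -0.0450, 0.9900] → [0.4576, -0.4908, -0.3568, 0.7314, 0.6820, 0.0000]
V = J·q̇ = [-0.3839, 0.0097, 0.2533, -0.5193, -0.4842, -0.3960]

-0.3839 0.0097 0.2533 -0.5193 -0.4842 -0.3960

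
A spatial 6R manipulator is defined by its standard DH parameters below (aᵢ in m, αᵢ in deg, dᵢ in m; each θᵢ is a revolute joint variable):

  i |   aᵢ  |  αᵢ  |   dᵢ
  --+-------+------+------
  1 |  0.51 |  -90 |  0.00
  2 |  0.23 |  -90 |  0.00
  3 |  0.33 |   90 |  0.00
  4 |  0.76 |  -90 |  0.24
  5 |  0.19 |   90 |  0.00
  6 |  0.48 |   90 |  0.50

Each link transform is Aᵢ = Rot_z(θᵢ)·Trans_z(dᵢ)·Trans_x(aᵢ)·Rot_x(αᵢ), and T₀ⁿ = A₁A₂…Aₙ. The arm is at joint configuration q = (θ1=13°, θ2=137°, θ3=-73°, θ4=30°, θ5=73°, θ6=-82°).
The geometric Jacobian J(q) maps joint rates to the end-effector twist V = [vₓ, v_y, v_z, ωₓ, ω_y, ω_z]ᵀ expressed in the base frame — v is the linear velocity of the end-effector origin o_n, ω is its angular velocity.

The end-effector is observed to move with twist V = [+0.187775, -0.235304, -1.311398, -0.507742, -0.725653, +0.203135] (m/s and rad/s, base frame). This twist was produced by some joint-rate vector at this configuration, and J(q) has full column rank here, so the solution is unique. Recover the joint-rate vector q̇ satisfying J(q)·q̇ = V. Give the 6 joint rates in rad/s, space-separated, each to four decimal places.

-0.5950 -0.6770 0.6560 0.0110 0.2950 0.2530

o_n = [-0.4652, 1.6081, -0.2260]
J₁: ẑ×o_n = [-1.6081, -0.4652, 0.0000], ω = ẑ
J2: z=[-0.2250, 0.9744, 0.0000] o=[0.4969, 0.1147, 0.0000] → [-0.2202, -0.0508, 0.6015, -0.2250, 0.9744, 0.0000]
J3: z=[-0.6645, -0.1534, 0.7314] o=[0.3330, 0.0769, -0.1569] → [-1.1093, -0.6297, -1.1400, -0.6645, -0.1534, 0.7314]
J4: z=[0.6157, 0.4422, 0.6522] o=[0.1933, 0.3685, -0.2227] → [-0.8099, -0.4274, 1.0544, 0.6157, 0.4422, 0.6522]
J5: z=[-0.3638, -0.5747, 0.7331] o=[-0.1902, 0.9980, 0.0805] → [-0.2712, -0.3131, -0.3800, -0.3638, -0.5747, 0.7331]
J6: z=[-0.4884, 0.7878, 0.3752] o=[-0.3409, 0.9559, -0.0272] → [-0.4013, -0.1437, -0.2207, -0.4884, 0.7878, 0.3752]
q̇ = J⁺·V = [-0.5950, -0.6770, 0.6560, 0.0110, 0.2950, 0.2530]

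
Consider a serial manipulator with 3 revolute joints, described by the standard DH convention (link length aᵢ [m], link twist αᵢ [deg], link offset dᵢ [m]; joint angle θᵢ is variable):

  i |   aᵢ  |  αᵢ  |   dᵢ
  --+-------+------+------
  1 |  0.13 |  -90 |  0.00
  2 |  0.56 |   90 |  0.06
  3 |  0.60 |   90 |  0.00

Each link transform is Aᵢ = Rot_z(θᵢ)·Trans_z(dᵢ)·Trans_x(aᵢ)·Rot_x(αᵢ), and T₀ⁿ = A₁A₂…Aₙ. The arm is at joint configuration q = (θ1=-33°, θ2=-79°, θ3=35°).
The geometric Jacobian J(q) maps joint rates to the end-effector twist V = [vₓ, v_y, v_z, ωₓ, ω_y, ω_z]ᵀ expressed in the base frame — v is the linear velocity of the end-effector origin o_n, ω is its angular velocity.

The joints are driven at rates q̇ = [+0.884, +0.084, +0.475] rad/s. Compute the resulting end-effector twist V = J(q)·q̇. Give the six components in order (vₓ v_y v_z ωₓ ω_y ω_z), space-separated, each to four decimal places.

0.0333 0.6053 -0.1773 -0.3453 0.3244 0.9746

o_n = [0.4974, 0.1589, 1.0322]
J₁: ẑ×o_n = [-0.1589, 0.4974, 0.0000], ω = ẑ
J2: z=[0.5446, 0.8387, 0.0000] o=[0.1090, -0.0708, 0.0000] → [0.8657, -0.5622, -0.2006, 0.5446, 0.8387, 0.0000]
J3: z=[-0.8233, 0.5346, 0.1908] o=[0.2313, -0.0787, 0.5497] → [0.2126, 0.4480, -0.3378, -0.8233, 0.5346, 0.1908]
V = J·q̇ = [0.0333, 0.6053, -0.1773, -0.3453, 0.3244, 0.9746]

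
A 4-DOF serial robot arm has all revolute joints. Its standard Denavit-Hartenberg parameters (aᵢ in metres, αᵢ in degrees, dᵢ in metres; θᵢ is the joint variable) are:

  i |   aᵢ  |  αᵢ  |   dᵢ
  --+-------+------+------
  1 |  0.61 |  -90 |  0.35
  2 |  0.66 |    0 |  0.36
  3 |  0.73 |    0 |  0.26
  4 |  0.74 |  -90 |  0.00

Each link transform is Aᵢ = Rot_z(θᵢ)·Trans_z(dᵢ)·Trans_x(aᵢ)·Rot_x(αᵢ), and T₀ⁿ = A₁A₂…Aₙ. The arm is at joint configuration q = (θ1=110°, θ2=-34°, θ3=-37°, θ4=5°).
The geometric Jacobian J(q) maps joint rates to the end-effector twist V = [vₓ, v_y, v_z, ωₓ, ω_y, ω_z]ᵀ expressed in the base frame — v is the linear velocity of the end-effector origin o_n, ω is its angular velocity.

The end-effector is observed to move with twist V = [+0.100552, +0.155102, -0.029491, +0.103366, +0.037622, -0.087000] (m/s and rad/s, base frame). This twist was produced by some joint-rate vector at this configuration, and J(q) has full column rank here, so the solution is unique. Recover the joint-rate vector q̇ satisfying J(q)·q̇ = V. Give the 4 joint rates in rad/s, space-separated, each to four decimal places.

-0.0870 0.0410 0.1280 -0.2790

o_n = [-1.1626, 1.3815, 2.0853]
J₁: ẑ×o_n = [-1.3815, -1.1626, 0.0000], ω = ẑ
J2: z=[-0.9397, -0.3420, 0.0000] o=[-0.2086, 0.5732, 0.3500] → [-0.5935, 1.6307, -1.0858, -0.9397, -0.3420, 0.0000]
J3: z=[-0.9397, -0.3420, 0.0000] o=[-0.7341, 0.9643, 0.7191] → [-0.4673, 1.2839, -0.5386, -0.9397, -0.3420, 0.0000]
J4: z=[-0.9397, -0.3420, 0.0000] o=[-1.0597, 1.0987, 1.4093] → [-0.2312, 0.6353, -0.3010, -0.9397, -0.3420, 0.0000]
q̇ = J⁺·V = [-0.0870, 0.0410, 0.1280, -0.2790]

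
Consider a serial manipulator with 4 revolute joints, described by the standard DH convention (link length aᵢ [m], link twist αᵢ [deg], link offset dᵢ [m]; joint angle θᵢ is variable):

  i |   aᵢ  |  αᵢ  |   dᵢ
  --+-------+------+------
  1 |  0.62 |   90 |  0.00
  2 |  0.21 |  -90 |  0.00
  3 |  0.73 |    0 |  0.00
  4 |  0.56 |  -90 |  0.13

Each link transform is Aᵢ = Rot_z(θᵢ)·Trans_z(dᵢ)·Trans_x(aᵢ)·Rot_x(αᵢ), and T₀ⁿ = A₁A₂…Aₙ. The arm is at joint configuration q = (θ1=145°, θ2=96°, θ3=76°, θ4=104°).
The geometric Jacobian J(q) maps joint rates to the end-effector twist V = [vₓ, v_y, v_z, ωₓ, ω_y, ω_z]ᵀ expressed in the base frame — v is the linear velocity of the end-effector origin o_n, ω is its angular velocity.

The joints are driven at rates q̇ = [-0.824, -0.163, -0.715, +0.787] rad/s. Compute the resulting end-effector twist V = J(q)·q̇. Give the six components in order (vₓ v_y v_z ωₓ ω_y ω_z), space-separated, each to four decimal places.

o_n = [-0.8231, -0.2884, -0.1860]
J₁: ẑ×o_n = [0.2884, -0.8231, 0.0000], ω = ẑ
J2: z=[0.5736, 0.8192, 0.0000] o=[-0.5079, 0.3556, 0.0000] → [-0.1524, 0.1067, -0.1112, 0.5736, 0.8192, 0.0000]
J3: z=[0.8147, -0.5704, -0.1045] o=[-0.4899, 0.3430, 0.2088] → [0.1593, 0.3565, -0.7044, 0.8147, -0.5704, -0.1045]
J4: z=[0.8147, -0.5704, -0.1045] o=[-0.8810, -0.2478, 0.3845] → [0.3212, 0.4587, 0.0000, 0.8147, -0.5704, -0.1045]
V = J·q̇ = [-0.0739, 0.7669, 0.5218, -0.0348, -0.1746, -0.8315]

-0.0739 0.7669 0.5218 -0.0348 -0.1746 -0.8315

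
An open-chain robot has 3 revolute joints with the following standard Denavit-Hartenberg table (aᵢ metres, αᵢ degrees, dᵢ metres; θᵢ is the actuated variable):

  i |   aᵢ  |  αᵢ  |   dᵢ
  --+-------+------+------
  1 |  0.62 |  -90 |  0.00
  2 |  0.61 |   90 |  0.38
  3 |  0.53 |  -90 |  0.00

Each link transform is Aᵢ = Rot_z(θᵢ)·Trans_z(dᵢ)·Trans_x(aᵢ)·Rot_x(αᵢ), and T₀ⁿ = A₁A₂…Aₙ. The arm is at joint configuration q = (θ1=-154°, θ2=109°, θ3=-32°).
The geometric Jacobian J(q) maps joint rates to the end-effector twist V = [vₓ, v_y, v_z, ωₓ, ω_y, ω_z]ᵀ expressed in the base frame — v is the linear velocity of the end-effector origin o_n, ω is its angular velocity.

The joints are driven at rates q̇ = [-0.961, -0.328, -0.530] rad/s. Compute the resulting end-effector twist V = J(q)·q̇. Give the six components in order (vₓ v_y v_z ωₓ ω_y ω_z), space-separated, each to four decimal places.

-0.6448 0.2447 0.0276 0.3066 0.5145 -0.7884

o_n = [-0.2038, -0.2097, -1.0017]
J₁: ẑ×o_n = [0.2097, -0.2038, 0.0000], ω = ẑ
J2: z=[0.4384, -0.8988, 0.0000] o=[-0.5573, -0.2718, 0.0000] → [0.9004, 0.4391, 0.3449, 0.4384, -0.8988, 0.0000]
J3: z=[-0.8498, -0.4145, -0.3256] o=[-0.2122, -0.5263, -0.5768] → [0.2792, -0.3639, -0.2656, -0.8498, -0.4145, -0.3256]
V = J·q̇ = [-0.6448, 0.2447, 0.0276, 0.3066, 0.5145, -0.7884]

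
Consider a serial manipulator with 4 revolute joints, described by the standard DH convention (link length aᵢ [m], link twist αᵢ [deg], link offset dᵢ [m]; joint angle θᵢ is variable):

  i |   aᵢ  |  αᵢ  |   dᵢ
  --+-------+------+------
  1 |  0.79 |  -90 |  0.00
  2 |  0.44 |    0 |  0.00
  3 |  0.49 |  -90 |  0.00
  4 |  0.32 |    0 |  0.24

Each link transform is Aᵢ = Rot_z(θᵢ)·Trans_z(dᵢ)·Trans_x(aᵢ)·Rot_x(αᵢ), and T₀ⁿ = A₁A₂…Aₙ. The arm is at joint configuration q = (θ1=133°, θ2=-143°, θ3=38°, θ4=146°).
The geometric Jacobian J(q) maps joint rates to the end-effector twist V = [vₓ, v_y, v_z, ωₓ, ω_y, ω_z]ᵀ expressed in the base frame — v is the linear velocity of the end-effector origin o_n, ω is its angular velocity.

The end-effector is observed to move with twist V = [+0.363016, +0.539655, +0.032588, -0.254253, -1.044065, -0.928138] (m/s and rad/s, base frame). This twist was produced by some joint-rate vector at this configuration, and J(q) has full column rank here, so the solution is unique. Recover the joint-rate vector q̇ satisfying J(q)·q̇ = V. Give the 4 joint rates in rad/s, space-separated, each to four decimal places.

o_n = [-0.2867, 0.5698, 0.5440]
J₁: ẑ×o_n = [-0.5698, -0.2867, 0.0000], ω = ẑ
J2: z=[-0.7314, -0.6820, 0.0000] o=[-0.5388, 0.5778, 0.0000] → [-0.3710, 0.3978, 0.1777, -0.7314, -0.6820, 0.0000]
J3: z=[-0.7314, -0.6820, 0.0000] o=[-0.2991, 0.3208, 0.2648] → [-0.1904, 0.2042, -0.1737, -0.7314, -0.6820, 0.0000]
J4: z=[-0.6588, 0.7064, 0.2588] o=[-0.2126, 0.2280, 0.7381] → [-0.2256, -0.1471, -0.1728, -0.6588, 0.7064, 0.2588]
q̇ = J⁺·V = [-0.7700, 0.2360, 0.6620, -0.6110]

-0.7700 0.2360 0.6620 -0.6110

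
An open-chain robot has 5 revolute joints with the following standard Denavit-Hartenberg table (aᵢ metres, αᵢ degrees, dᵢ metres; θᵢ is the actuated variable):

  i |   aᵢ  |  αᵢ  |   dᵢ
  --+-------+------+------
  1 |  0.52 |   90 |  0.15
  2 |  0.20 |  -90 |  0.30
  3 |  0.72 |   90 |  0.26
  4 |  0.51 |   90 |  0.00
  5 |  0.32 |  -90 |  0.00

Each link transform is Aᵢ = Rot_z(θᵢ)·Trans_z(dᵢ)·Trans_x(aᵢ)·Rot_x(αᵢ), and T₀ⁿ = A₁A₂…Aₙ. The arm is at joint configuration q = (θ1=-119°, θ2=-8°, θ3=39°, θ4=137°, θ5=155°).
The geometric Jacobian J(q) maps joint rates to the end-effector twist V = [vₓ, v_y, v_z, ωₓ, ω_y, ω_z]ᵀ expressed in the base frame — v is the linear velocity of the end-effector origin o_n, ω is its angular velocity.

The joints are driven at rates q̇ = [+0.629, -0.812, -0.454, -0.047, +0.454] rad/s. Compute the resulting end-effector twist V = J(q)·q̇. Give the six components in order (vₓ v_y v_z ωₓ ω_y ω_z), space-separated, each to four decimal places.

o_n = [-0.6718, -1.1022, 0.4559]
J₁: ẑ×o_n = [1.1022, -0.6718, 0.0000], ω = ẑ
J2: z=[-0.8746, 0.4848, 0.0000] o=[-0.2521, -0.4548, 0.1500] → [0.1483, 0.2675, 0.7697, -0.8746, 0.4848, 0.0000]
J3: z=[-0.0675, -0.1217, 0.9903] o=[-0.6105, -0.4826, 0.1222] → [0.5729, -0.0382, 0.0343, -0.0675, -0.1217, 0.9903]
J4: z=[-0.9818, -0.1683, -0.0876] o=[-0.5004, -1.2185, 0.3018] → [-0.0157, 0.1663, -0.1431, -0.9818, -0.1683, -0.0876]
J5: z=[0.0716, -0.7561, 0.6505] o=[-0.5900, -0.8960, 0.6865] → [0.3085, -0.0367, -0.0766, 0.0716, -0.7561, 0.6505]
V = J·q̇ = [0.4535, -0.6470, -0.6686, 0.8195, -0.6738, 0.4788]

0.4535 -0.6470 -0.6686 0.8195 -0.6738 0.4788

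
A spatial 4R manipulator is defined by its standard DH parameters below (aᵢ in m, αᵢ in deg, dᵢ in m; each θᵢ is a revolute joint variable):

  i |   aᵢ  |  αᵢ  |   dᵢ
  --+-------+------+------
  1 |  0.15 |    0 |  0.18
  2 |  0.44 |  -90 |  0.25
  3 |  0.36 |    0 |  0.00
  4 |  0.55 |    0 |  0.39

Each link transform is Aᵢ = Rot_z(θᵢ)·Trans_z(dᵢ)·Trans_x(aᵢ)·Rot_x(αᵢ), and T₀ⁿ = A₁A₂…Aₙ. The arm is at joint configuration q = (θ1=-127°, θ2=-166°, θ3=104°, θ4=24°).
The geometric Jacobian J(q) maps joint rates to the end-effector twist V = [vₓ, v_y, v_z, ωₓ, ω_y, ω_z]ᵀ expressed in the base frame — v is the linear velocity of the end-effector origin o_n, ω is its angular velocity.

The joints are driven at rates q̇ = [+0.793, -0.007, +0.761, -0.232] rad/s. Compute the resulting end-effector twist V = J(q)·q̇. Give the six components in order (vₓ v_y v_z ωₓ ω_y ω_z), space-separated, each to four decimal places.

o_n = [-0.4437, 0.0457, -0.3527]
J₁: ẑ×o_n = [-0.0457, -0.4437, 0.0000], ω = ẑ
J2: z=[0.0000, 0.0000, 1.0000] o=[-0.0903, -0.1198, 0.1800] → [-0.1655, -0.3534, 0.0000, 0.0000, 0.0000, 1.0000]
J3: z=[-0.9205, 0.3907, 0.0000] o=[0.0816, 0.2852, 0.4300] → [-0.3058, -0.7205, 0.4257, -0.9205, 0.3907, 0.0000]
J4: z=[-0.9205, 0.3907, 0.0000] o=[0.0476, 0.2051, 0.0807] → [-0.1693, -0.3990, 0.3386, -0.9205, 0.3907, 0.0000]
V = J·q̇ = [-0.2286, -0.8051, 0.2454, -0.4869, 0.2067, 0.7860]

-0.2286 -0.8051 0.2454 -0.4869 0.2067 0.7860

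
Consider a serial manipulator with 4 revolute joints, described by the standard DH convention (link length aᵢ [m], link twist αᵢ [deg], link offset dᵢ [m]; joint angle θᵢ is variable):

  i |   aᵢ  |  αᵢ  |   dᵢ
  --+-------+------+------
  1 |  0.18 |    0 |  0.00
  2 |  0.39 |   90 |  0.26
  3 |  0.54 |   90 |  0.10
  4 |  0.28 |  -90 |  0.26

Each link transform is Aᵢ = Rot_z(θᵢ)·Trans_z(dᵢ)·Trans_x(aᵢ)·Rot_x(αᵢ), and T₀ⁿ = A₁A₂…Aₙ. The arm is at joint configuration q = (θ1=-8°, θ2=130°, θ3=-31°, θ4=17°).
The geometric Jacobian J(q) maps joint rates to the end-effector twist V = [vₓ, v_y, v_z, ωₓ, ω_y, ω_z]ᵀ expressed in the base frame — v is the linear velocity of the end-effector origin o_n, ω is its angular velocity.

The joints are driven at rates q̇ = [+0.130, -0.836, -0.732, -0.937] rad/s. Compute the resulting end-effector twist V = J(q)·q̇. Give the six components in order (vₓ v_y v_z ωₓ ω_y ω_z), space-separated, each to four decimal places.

o_n = [-0.1701, 0.8757, -0.3789]
J₁: ẑ×o_n = [-0.8757, -0.1701, 0.0000], ω = ẑ
J2: z=[0.0000, 0.0000, 1.0000] o=[0.1782, -0.0251, 0.0000] → [-0.9007, -0.3484, 0.0000, 0.0000, 0.0000, 1.0000]
J3: z=[0.8480, 0.5299, 0.0000] o=[-0.0284, 0.3057, 0.2600] → [-0.3386, 0.5418, 0.5585, 0.8480, 0.5299, 0.0000]
J4: z=[0.2729, -0.4368, -0.8572] o=[-0.1889, 0.7512, -0.0181] → [0.2643, 0.0824, 0.0422, 0.2729, -0.4368, -0.8572]
V = J·q̇ = [0.6394, -0.2047, -0.4483, -0.8765, 0.0214, 0.0972]

0.6394 -0.2047 -0.4483 -0.8765 0.0214 0.0972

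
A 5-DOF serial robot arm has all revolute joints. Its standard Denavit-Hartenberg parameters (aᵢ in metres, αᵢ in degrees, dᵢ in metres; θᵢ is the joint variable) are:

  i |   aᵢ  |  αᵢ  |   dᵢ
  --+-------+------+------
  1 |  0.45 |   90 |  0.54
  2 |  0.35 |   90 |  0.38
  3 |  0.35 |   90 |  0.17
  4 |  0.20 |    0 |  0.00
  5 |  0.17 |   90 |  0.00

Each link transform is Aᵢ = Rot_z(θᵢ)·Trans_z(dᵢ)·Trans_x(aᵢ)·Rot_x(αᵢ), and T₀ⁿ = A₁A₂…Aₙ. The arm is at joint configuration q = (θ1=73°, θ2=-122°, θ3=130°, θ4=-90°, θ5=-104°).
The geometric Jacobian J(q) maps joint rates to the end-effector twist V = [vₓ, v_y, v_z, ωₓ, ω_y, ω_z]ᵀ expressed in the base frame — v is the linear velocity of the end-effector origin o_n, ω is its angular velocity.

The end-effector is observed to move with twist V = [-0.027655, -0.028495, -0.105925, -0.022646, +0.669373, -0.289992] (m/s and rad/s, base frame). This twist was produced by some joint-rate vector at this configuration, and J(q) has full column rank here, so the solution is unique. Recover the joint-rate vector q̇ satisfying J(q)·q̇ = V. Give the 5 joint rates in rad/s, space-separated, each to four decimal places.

o_n = [0.5920, 0.1517, 0.3500]
J₁: ẑ×o_n = [-0.1517, 0.5920, 0.0000], ω = ẑ
J2: z=[0.9563, -0.2924, 0.0000] o=[0.1316, 0.4303, 0.5400] → [0.0556, 0.1817, -0.1319, 0.9563, -0.2924, 0.0000]
J3: z=[-0.2479, -0.8110, 0.5299] o=[0.4407, 0.1419, 0.2432] → [-0.0918, 0.1066, 0.1202, -0.2479, -0.8110, 0.5299]
J4: z=[0.4960, -0.5761, -0.6496] o=[0.6898, 0.0396, 0.5241] → [0.1731, 0.1499, -0.0008, 0.4960, -0.5761, -0.6496]
J5: z=[0.4960, -0.5761, -0.6496] o=[0.7394, 0.2018, 0.4181] → [0.0067, 0.1296, -0.1098, 0.4960, -0.5761, -0.6496]
q̇ = J⁺·V = [0.1700, -0.2630, -0.7810, -0.3570, 0.4280]

0.1700 -0.2630 -0.7810 -0.3570 0.4280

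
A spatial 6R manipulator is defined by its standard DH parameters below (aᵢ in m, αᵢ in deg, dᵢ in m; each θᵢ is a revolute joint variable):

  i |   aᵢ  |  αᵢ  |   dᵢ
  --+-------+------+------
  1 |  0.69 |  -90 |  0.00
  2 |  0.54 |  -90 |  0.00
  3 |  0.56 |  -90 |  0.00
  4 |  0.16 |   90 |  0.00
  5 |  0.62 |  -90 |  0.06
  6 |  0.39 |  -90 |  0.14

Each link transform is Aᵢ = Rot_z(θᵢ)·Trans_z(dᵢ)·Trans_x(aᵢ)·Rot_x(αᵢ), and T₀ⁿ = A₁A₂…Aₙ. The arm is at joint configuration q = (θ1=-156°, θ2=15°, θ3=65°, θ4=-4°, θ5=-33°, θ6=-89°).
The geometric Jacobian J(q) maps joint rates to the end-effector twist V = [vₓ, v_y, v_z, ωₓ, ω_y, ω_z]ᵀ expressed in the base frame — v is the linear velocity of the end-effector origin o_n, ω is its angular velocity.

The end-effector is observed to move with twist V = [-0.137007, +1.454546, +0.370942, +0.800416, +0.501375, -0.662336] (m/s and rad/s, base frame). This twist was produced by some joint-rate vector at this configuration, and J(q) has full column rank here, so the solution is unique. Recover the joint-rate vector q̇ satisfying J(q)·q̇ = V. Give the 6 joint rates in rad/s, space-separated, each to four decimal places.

o_n = [-2.0844, 0.2468, -0.8181]
J₁: ẑ×o_n = [-0.2468, -2.0844, 0.0000], ω = ẑ
J2: z=[0.4067, -0.9135, 0.0000] o=[-0.6303, -0.2806, 0.0000] → [0.7474, 0.3328, -1.1138, 0.4067, -0.9135, 0.0000]
J3: z=[0.2364, 0.1053, -0.9659] o=[-1.1069, -0.4928, -0.1398] → [0.6430, 1.1046, 0.2778, 0.2364, 0.1053, -0.9659]
J4: z=[0.6278, 0.7421, 0.2346] o=[-1.5221, -0.1221, -0.2010] → [-0.5445, 0.2556, 0.6490, 0.6278, 0.7421, 0.2346]
J5: z=[0.2876, 0.0588, -0.9559] o=[-1.6378, -0.0153, -0.2293] → [0.2159, 0.5963, 0.1017, 0.2876, 0.0588, -0.9559]
J6: z=[0.1326, 0.9860, 0.1006] o=[-2.2087, 0.0848, -0.4576] → [-0.3718, 0.0603, -0.1010, 0.1326, 0.9860, 0.1006]
q̇ = J⁺·V = [-0.4250, 0.2290, -0.0410, 0.9040, 0.5130, 0.0140]

-0.4250 0.2290 -0.0410 0.9040 0.5130 0.0140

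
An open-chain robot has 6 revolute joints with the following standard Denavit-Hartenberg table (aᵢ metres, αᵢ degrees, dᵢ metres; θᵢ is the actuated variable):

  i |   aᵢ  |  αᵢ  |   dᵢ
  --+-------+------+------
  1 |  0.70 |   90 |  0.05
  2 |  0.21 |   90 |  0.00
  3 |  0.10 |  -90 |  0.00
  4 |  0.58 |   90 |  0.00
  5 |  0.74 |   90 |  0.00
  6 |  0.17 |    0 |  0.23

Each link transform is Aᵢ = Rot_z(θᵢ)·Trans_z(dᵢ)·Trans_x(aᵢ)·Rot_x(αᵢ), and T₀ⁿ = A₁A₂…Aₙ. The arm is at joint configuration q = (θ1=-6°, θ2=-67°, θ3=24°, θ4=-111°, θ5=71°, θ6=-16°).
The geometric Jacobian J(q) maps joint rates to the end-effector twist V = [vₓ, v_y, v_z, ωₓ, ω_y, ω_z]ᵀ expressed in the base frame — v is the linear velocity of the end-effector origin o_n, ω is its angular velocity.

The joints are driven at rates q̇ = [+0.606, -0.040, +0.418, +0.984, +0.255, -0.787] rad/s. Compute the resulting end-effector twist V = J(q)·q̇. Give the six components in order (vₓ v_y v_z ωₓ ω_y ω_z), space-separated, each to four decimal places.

o_n = [-0.4455, -0.5678, -0.0482]
J₁: ẑ×o_n = [0.5678, -0.4455, 0.0000], ω = ẑ
J2: z=[-0.1045, -0.9945, 0.0000] o=[0.6962, -0.0732, 0.0500] → [0.0977, -0.0103, -1.0837, -0.1045, -0.9945, 0.0000]
J3: z=[-0.9155, 0.0962, -0.3907] o=[0.7778, -0.0817, -0.1433] → [-0.1808, 0.5650, 0.5627, -0.9155, 0.0962, -0.3907]
J4: z=[-0.2535, -0.8919, 0.3744] o=[0.8090, -0.1259, -0.2274] → [0.0056, -0.4242, -1.0069, -0.2535, -0.8919, 0.3744]
J5: z=[0.0363, 0.3780, 0.9251] o=[0.2484, 0.0180, -0.2642] → [0.6236, -0.6497, 0.2410, 0.0363, 0.3780, 0.9251]
J6: z=[-0.8314, 0.5250, -0.1819] o=[-0.1619, -0.5463, -0.0175] → [-0.0200, 0.0260, 0.1668, -0.8314, 0.5250, -0.1819]
V = J·q̇ = [0.4450, -0.6370, -0.7820, 0.0356, -1.1145, 1.1901]

0.4450 -0.6370 -0.7820 0.0356 -1.1145 1.1901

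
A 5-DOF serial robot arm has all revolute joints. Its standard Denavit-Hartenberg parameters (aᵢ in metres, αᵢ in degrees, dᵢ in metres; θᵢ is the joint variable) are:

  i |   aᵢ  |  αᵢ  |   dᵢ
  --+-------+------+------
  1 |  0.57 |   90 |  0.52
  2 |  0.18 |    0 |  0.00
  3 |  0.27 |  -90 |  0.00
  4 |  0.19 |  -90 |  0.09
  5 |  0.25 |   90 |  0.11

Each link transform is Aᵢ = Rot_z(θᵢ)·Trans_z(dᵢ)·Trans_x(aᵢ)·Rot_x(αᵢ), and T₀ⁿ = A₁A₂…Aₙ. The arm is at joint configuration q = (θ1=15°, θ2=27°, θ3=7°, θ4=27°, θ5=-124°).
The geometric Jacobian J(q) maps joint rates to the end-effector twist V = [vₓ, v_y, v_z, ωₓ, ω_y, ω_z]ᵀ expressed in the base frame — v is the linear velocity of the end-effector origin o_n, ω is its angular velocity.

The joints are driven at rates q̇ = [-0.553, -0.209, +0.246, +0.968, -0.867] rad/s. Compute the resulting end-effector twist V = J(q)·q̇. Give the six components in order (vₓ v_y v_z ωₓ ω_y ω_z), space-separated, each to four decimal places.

o_n = [0.7257, 0.3195, 0.9962]
J₁: ẑ×o_n = [-0.3195, 0.7257, 0.0000], ω = ẑ
J2: z=[0.2588, -0.9659, 0.0000] o=[0.5506, 0.1475, 0.5200] → [-0.4600, -0.1233, 0.2137, 0.2588, -0.9659, 0.0000]
J3: z=[0.2588, -0.9659, 0.0000] o=[0.7055, 0.1890, 0.6017] → [-0.3811, -0.1021, 0.0533, 0.2588, -0.9659, 0.0000]
J4: z=[-0.5401, -0.1447, 0.8290] o=[0.9217, 0.2470, 0.7527] → [-0.0954, -0.0310, -0.0676, -0.5401, -0.1447, 0.8290]
J5: z=[-0.5942, 0.7632, -0.2539] o=[0.9863, 0.3536, 0.9220] → [0.0480, 0.1103, 0.2192, -0.5942, 0.7632, -0.2539]
V = J·q̇ = [0.0451, -0.5262, -0.2870, 0.0019, -0.8376, 0.4696]

0.0451 -0.5262 -0.2870 0.0019 -0.8376 0.4696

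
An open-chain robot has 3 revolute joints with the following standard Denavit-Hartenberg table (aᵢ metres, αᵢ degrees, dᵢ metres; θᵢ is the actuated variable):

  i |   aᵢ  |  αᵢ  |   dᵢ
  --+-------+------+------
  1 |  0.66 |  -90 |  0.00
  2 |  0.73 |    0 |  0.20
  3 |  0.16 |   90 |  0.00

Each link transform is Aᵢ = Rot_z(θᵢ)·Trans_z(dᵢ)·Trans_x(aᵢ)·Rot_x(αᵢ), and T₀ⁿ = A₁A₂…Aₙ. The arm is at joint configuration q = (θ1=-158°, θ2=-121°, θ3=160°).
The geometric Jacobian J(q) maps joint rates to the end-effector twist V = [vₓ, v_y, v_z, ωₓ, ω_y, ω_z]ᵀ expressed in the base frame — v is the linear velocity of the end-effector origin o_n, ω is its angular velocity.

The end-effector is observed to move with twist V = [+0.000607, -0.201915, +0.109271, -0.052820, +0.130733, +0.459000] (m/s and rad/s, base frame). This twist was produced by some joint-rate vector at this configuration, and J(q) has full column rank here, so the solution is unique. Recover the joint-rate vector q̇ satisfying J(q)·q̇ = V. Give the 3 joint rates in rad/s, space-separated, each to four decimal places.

o_n = [-0.3037, -0.3384, 0.5250]
J₁: ẑ×o_n = [0.3384, -0.3037, 0.0000], ω = ẑ
J2: z=[0.3746, -0.9272, 0.0000] o=[-0.6119, -0.2472, 0.0000] → [-0.4868, -0.1967, 0.2516, 0.3746, -0.9272, 0.0000]
J3: z=[0.3746, -0.9272, 0.0000] o=[-0.1884, -0.2918, 0.6257] → [0.0934, 0.0377, -0.1243, 0.3746, -0.9272, 0.0000]
q̇ = J⁺·V = [0.4590, 0.2440, -0.3850]

0.4590 0.2440 -0.3850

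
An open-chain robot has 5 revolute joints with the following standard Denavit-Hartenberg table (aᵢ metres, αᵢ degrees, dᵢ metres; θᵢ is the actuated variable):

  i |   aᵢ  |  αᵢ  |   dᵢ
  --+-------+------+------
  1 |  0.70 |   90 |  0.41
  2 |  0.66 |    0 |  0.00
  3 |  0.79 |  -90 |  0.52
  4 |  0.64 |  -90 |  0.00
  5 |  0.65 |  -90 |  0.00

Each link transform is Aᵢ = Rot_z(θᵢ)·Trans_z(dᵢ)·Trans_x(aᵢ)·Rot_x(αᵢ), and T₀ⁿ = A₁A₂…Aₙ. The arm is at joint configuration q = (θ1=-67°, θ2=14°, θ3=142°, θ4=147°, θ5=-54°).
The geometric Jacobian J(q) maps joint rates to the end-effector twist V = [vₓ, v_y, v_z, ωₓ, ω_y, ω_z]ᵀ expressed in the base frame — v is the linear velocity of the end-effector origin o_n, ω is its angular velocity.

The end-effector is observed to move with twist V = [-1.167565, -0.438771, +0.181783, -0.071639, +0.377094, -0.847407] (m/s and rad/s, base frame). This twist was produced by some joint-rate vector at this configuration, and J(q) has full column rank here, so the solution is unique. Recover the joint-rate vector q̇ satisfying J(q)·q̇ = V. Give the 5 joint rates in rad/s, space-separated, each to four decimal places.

-0.7320 0.6080 -0.2340 0.2580 -0.5430

o_n = [0.4979, -1.0791, 0.0619]
J₁: ẑ×o_n = [1.0791, 0.4979, -0.0000], ω = ẑ
J2: z=[-0.9205, -0.3907, 0.0000] o=[0.2735, -0.6444, 0.4100] → [0.1360, -0.3204, 0.4879, -0.9205, -0.3907, 0.0000]
J3: z=[-0.9205, -0.3907, 0.0000] o=[0.5237, -1.2338, 0.5697] → [0.1984, -0.4674, -0.1525, -0.9205, -0.3907, 0.0000]
J4: z=[-0.1589, 0.3744, -0.9135] o=[-0.2369, -0.7727, 0.8910] → [-0.5903, -0.8030, -0.2264, -0.1589, 0.3744, -0.9135]
J5: z=[-0.5776, -0.7857, -0.2215] o=[0.2755, -1.0879, 0.6727] → [0.4818, -0.4020, 0.1696, -0.5776, -0.7857, -0.2215]
q̇ = J⁺·V = [-0.7320, 0.6080, -0.2340, 0.2580, -0.5430]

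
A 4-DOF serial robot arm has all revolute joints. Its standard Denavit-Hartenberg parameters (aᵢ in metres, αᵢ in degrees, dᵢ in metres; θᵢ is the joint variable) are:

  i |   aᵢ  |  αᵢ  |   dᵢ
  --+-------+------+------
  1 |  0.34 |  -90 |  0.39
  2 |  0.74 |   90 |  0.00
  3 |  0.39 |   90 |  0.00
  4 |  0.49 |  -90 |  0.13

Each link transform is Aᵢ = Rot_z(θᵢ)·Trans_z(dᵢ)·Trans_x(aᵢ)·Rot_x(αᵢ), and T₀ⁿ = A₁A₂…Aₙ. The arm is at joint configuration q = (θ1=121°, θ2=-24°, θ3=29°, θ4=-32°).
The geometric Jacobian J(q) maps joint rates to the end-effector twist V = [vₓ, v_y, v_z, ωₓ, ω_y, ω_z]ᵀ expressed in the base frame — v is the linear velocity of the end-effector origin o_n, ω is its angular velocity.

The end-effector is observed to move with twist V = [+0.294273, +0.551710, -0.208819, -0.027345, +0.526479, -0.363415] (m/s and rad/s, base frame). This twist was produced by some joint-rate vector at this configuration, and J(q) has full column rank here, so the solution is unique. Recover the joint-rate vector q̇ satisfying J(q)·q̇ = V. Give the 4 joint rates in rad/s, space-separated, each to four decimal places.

o_n = [-1.1761, 1.4199, 0.7660]
J₁: ẑ×o_n = [-1.4199, -1.1761, 0.0000], ω = ẑ
J2: z=[-0.8572, -0.5150, 0.0000] o=[-0.1751, 0.2914, 0.3900] → [-0.1936, 0.3223, -1.4828, -0.8572, -0.5150, 0.0000]
J3: z=[0.2095, -0.3486, 0.9135] o=[-0.5233, 0.8709, 0.6910] → [-0.5277, -0.6121, -0.1126, 0.2095, -0.3486, 0.9135]
J4: z=[0.5216, 0.8301, 0.1972] o=[-0.8459, 1.0406, 0.8297] → [-0.1277, -0.0319, 0.4720, 0.5216, 0.8301, 0.1972]
q̇ = J⁺·V = [-0.2050, 0.4030, -0.3340, 0.7440]

-0.2050 0.4030 -0.3340 0.7440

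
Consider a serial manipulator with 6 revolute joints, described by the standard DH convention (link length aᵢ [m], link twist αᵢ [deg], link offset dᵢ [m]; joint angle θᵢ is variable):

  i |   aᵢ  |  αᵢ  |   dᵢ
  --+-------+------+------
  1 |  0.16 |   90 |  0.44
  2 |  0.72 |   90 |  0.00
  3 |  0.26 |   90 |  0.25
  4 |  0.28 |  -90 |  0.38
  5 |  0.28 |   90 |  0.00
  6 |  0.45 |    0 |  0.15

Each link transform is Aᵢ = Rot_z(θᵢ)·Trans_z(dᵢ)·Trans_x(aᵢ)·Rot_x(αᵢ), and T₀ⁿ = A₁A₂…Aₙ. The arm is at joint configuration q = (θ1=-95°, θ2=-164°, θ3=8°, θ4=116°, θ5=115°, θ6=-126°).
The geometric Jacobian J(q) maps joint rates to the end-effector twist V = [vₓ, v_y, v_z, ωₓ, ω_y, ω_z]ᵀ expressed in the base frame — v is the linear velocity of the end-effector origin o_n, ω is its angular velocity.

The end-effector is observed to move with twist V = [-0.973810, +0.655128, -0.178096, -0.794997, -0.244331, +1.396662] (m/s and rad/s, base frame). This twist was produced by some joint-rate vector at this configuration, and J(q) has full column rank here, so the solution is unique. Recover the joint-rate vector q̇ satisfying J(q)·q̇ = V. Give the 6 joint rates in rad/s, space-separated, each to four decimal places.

o_n = [0.3444, 1.1494, 0.8661]
J₁: ẑ×o_n = [-1.1494, 0.3444, 0.0000], ω = ẑ
J2: z=[-0.9962, 0.0872, 0.0000] o=[-0.0139, -0.1594, 0.4400] → [0.0371, 0.4245, -1.3350, -0.9962, 0.0872, 0.0000]
J3: z=[0.0240, 0.2746, 0.9613] o=[0.0464, 0.5301, 0.2415] → [-0.4238, 0.2714, -0.0669, 0.0240, 0.2746, 0.9613]
J4: z=[0.9982, 0.0470, -0.0384] o=[0.0379, 0.8484, 0.4109] → [0.0329, -0.4661, 0.2860, 0.9982, 0.0470, -0.0384]
J5: z=[0.0395, -0.9836, -0.1761] o=[0.4301, 0.8175, 0.6717] → [-0.1327, 0.0074, -0.0712, 0.0395, -0.9836, -0.1761]
J6: z=[-0.3802, -0.1777, 0.9077] o=[0.1713, 0.8262, 0.5651] → [-0.3469, 0.2715, -0.0921, -0.3802, -0.1777, 0.9077]
q̇ = J⁺·V = [0.5390, -0.0410, 0.0370, -0.4990, 0.0690, 0.8980]

0.5390 -0.0410 0.0370 -0.4990 0.0690 0.8980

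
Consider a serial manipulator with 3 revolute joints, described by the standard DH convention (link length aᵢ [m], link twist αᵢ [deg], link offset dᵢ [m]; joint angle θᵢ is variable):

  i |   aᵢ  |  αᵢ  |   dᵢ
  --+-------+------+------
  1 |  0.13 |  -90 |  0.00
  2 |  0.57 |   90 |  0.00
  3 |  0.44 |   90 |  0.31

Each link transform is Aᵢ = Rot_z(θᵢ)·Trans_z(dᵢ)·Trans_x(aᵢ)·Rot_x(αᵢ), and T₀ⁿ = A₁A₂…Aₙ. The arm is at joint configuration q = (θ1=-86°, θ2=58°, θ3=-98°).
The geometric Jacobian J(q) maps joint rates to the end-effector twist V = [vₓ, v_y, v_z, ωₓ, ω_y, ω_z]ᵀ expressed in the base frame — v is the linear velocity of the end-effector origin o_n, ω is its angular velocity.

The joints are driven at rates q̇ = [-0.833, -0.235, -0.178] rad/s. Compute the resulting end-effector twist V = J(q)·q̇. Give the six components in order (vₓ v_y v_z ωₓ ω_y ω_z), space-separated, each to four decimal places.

o_n = [-0.3884, -0.6913, -0.2672]
J₁: ẑ×o_n = [0.6913, -0.3884, 0.0000], ω = ẑ
J2: z=[0.9976, 0.0698, 0.0000] o=[0.0091, -0.1297, 0.0000] → [-0.0186, 0.2665, -0.5325, 0.9976, 0.0698, 0.0000]
J3: z=[0.0592, -0.8460, 0.5299] o=[0.0301, -0.4310, -0.4834] → [-0.0450, -0.2346, -0.3695, 0.0592, -0.8460, 0.5299]
V = J·q̇ = [-0.5634, 0.3027, 0.1909, -0.2450, 0.1342, -0.9273]

-0.5634 0.3027 0.1909 -0.2450 0.1342 -0.9273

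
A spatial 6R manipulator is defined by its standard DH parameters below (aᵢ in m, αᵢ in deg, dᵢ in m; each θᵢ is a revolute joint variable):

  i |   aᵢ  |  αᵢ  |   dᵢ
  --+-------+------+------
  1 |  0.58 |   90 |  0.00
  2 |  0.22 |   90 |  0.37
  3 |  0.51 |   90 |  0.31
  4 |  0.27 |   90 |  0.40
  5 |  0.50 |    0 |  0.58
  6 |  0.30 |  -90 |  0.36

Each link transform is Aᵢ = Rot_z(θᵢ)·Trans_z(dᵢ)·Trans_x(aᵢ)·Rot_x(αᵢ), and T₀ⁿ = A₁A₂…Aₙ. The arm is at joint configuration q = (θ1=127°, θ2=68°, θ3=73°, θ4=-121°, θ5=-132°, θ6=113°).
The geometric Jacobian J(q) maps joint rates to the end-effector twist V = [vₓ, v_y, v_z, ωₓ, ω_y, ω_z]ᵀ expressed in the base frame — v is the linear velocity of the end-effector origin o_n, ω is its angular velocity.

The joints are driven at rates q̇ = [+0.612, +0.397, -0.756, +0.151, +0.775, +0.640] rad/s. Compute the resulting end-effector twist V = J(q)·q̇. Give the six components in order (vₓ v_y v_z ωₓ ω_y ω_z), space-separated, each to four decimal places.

-0.4028 -0.8958 0.2118 -0.5820 -0.5687 0.4273

o_n = [-0.6955, 0.9222, -0.1953]
J₁: ẑ×o_n = [-0.9222, -0.6955, 0.0000], ω = ẑ
J2: z=[0.7986, 0.6018, 0.0000] o=[-0.3491, 0.4632, 0.0000] → [-0.1175, 0.1560, 0.5750, 0.7986, 0.6018, 0.0000]
J3: z=[-0.5580, 0.7405, -0.3746] o=[-0.1032, 0.7517, 0.2040] → [-0.2318, -0.0009, 0.3435, -0.5580, 0.7405, -0.3746]
J4: z=[-0.4491, 0.1101, 0.8867] o=[0.0798, 1.3194, 0.2261] → [0.3058, -0.8767, 0.2638, -0.4491, 0.1101, 0.8867]
J5: z=[-0.8855, -0.1869, -0.4253] o=[-0.0678, 1.0999, 0.6298] → [0.0786, -0.4637, 0.0400, -0.8855, -0.1869, -0.4253]
J6: z=[-0.8855, -0.1869, -0.4253] o=[-0.4543, 1.2771, -0.0071] → [-0.1158, -0.0641, 0.2692, -0.8855, -0.1869, -0.4253]
V = J·q̇ = [-0.4028, -0.8958, 0.2118, -0.5820, -0.5687, 0.4273]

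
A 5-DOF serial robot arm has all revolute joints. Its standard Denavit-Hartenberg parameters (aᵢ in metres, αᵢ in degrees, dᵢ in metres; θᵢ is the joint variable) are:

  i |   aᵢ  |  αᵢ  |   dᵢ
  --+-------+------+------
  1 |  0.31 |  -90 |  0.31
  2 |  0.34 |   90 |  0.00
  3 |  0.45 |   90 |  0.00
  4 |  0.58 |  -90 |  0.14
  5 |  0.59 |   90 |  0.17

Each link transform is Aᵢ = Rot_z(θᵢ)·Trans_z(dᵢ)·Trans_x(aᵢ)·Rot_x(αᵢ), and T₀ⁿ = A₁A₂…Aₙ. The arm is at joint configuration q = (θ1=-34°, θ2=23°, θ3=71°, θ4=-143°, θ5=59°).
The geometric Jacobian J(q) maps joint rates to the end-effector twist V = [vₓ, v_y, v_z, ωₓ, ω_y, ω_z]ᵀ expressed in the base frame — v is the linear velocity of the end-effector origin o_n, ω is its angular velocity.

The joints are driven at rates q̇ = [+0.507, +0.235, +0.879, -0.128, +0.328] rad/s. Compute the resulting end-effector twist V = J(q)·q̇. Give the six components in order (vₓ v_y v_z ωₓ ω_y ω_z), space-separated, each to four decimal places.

-0.2420 -0.1650 0.2583 0.4156 0.2785 1.0972

o_n = [-0.0165, -0.0204, -0.2828]
J₁: ẑ×o_n = [0.0204, -0.0165, 0.0000], ω = ẑ
J2: z=[0.5592, 0.8290, 0.0000] o=[0.2570, -0.1733, 0.3100] → [-0.4915, 0.3315, 0.3123, 0.5592, 0.8290, 0.0000]
J3: z=[0.3239, -0.2185, 0.9205] o=[0.5165, -0.3484, 0.1772] → [-0.2014, -0.3416, -0.0102, 0.3239, -0.2185, 0.9205]
J4: z=[0.5395, -0.7566, -0.3694] o=[0.8662, -0.0710, 0.1199] → [0.3234, 0.5434, -0.6405, 0.5395, -0.7566, -0.3694]
J5: z=[0.2090, 0.5454, -0.8117] o=[0.4687, -0.3862, -0.1942] → [0.2485, 0.4123, 0.3410, 0.2090, 0.5454, -0.8117]
V = J·q̇ = [-0.2420, -0.1650, 0.2583, 0.4156, 0.2785, 1.0972]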